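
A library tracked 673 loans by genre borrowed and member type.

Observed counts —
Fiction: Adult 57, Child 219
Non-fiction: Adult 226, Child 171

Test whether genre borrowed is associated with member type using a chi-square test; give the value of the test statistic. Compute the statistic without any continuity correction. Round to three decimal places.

87.917

Row totals: 276, 397. Column totals: 283, 390. Grand total N = 673.
Expected counts (row total × column total / N):
  Fiction, Adult: 276×283/673 = 116.0594
  Fiction, Child: 276×390/673 = 159.9406
  Non-fiction, Adult: 397×283/673 = 166.9406
  Non-fiction, Child: 397×390/673 = 230.0594
Contributions (O − E)²/E:
  (57 − 116.0594)²/116.0594 = 30.0537
  (219 − 159.9406)²/159.9406 = 21.8082
  (226 − 166.9406)²/166.9406 = 20.8937
  (171 − 230.0594)²/230.0594 = 15.1614
χ² = 30.0537 + 21.8082 + 20.8937 + 15.1614 = 87.917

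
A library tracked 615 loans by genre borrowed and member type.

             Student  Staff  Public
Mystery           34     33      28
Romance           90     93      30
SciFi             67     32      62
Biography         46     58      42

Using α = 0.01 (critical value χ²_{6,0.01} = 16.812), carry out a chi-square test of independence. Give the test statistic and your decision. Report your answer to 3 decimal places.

Row totals: 95, 213, 161, 146. Column totals: 237, 216, 162. Grand total N = 615.
Expected counts (row total × column total / N):
  Mystery, Student: 95×237/615 = 36.60976
  Mystery, Staff: 95×216/615 = 33.36585
  Mystery, Public: 95×162/615 = 25.02439
  Romance, Student: 213×237/615 = 82.08293
  Romance, Staff: 213×216/615 = 74.80976
  Romance, Public: 213×162/615 = 56.10732
  SciFi, Student: 161×237/615 = 62.04390
  SciFi, Staff: 161×216/615 = 56.54634
  SciFi, Public: 161×162/615 = 42.40976
  Biography, Student: 146×237/615 = 56.26341
  Biography, Staff: 146×216/615 = 51.27805
  Biography, Public: 146×162/615 = 38.45854
Contributions (O − E)²/E:
  (34 − 36.60976)²/36.60976 = 0.1860
  (33 − 33.36585)²/33.36585 = 0.0040
  (28 − 25.02439)²/25.02439 = 0.3538
  (90 − 82.08293)²/82.08293 = 0.7636
  (93 − 74.80976)²/74.80976 = 4.4230
  (30 − 56.10732)²/56.10732 = 12.1480
  (67 − 62.04390)²/62.04390 = 0.3959
  (32 − 56.54634)²/56.54634 = 10.6554
  (62 − 42.40976)²/42.40976 = 9.0493
  (46 − 56.26341)²/56.26341 = 1.8722
  (58 − 51.27805)²/51.27805 = 0.8812
  (42 − 38.45854)²/38.45854 = 0.3261
χ² = 0.1860 + 0.0040 + 0.3538 + 0.7636 + 4.4230 + 12.1480 + 0.3959 + 10.6554 + 9.0493 + 1.8722 + 0.8812 + 0.3261 = 41.059
df = (4−1)(3−1) = 6. Since 41.059 > 16.812, reject the null hypothesis of independence at α = 0.01.

41.059; reject H₀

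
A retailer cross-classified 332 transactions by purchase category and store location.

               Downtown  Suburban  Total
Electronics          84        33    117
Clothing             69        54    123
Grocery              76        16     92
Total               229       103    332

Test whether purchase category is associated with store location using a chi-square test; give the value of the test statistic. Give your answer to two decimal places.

17.96

Grand total N = 332.
Expected counts (row total × column total / N):
  Electronics, Downtown: 117×229/332 = 80.702
  Electronics, Suburban: 117×103/332 = 36.298
  Clothing, Downtown: 123×229/332 = 84.840
  Clothing, Suburban: 123×103/332 = 38.160
  Grocery, Downtown: 92×229/332 = 63.458
  Grocery, Suburban: 92×103/332 = 28.542
Contributions (O − E)²/E:
  (84 − 80.702)²/80.702 = 0.1348
  (33 − 36.298)²/36.298 = 0.2997
  (69 − 84.840)²/84.840 = 2.9574
  (54 − 38.160)²/38.160 = 6.5751
  (76 − 63.458)²/63.458 = 2.4788
  (16 − 28.542)²/28.542 = 5.5112
χ² = 0.1348 + 0.2997 + 2.9574 + 6.5751 + 2.4788 + 5.5112 = 17.96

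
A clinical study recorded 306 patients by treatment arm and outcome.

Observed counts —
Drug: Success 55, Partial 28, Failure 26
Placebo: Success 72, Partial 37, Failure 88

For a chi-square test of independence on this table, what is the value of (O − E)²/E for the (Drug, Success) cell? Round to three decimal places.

Row total (Drug) = 109; column total (Success) = 127; N = 306.
Expected count E = 109 × 127 / 306 = 45.23856.
Contribution = (O − E)²/E = (55 − 45.23856)² / 45.23856 = 2.106.

2.106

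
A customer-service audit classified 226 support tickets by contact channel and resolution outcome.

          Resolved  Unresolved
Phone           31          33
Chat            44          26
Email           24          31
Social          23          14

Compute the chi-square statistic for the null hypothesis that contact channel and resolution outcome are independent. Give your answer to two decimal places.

6.38

Row totals: 64, 70, 55, 37. Column totals: 122, 104. Grand total N = 226.
Expected counts (row total × column total / N):
  Phone, Resolved: 64×122/226 = 34.549
  Phone, Unresolved: 64×104/226 = 29.451
  Chat, Resolved: 70×122/226 = 37.788
  Chat, Unresolved: 70×104/226 = 32.212
  Email, Resolved: 55×122/226 = 29.690
  Email, Unresolved: 55×104/226 = 25.310
  Social, Resolved: 37×122/226 = 19.973
  Social, Unresolved: 37×104/226 = 17.027
Contributions (O − E)²/E:
  (31 − 34.549)²/34.549 = 0.3646
  (33 − 29.451)²/29.451 = 0.4277
  (44 − 37.788)²/37.788 = 1.0212
  (26 − 32.212)²/32.212 = 1.1980
  (24 − 29.690)²/29.690 = 1.0905
  (31 − 25.310)²/25.310 = 1.2792
  (23 − 19.973)²/19.973 = 0.4588
  (14 − 17.027)²/17.027 = 0.5381
χ² = 0.3646 + 0.4277 + 1.0212 + 1.1980 + 1.0905 + 1.2792 + 0.4588 + 0.5381 = 6.38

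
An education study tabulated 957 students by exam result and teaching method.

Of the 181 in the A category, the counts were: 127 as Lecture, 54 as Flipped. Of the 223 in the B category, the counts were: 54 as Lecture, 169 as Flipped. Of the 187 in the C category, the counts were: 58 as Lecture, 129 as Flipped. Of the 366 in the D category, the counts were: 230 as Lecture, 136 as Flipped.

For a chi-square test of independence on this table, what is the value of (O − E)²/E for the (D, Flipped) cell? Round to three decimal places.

13.737

Row total (D) = 366; column total (Flipped) = 488; N = 957.
Expected count E = 366 × 488 / 957 = 186.6332.
Contribution = (O − E)²/E = (136 − 186.6332)² / 186.6332 = 13.737.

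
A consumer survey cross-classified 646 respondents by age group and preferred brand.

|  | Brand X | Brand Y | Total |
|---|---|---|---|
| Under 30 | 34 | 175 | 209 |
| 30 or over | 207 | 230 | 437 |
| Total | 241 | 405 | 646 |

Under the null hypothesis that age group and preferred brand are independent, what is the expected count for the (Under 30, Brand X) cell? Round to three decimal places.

Row total (Under 30) = 209; column total (Brand X) = 241; grand total N = 646.
Expected count = (row total × column total) / N = 209 × 241 / 646 = 77.971.

77.971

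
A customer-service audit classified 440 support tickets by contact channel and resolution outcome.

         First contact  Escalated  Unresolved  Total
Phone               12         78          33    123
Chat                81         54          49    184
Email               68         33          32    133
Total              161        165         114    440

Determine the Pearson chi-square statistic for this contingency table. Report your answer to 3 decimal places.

Grand total N = 440.
Expected counts (row total × column total / N):
  Phone, First contact: 123×161/440 = 45.0068
  Phone, Escalated: 123×165/440 = 46.1250
  Phone, Unresolved: 123×114/440 = 31.8682
  Chat, First contact: 184×161/440 = 67.3273
  Chat, Escalated: 184×165/440 = 69.0000
  Chat, Unresolved: 184×114/440 = 47.6727
  Email, First contact: 133×161/440 = 48.6659
  Email, Escalated: 133×165/440 = 49.8750
  Email, Unresolved: 133×114/440 = 34.4591
Contributions (O − E)²/E:
  (12 − 45.0068)²/45.0068 = 24.2063
  (78 − 46.1250)²/46.1250 = 22.0274
  (33 − 31.8682)²/31.8682 = 0.0402
  (81 − 67.3273)²/67.3273 = 2.7766
  (54 − 69.0000)²/69.0000 = 3.2609
  (49 − 47.6727)²/47.6727 = 0.0370
  (68 − 48.6659)²/48.6659 = 7.6811
  (33 − 49.8750)²/49.8750 = 5.7096
  (32 − 34.4591)²/34.4591 = 0.1755
χ² = 24.2063 + 22.0274 + 0.0402 + 2.7766 + 3.2609 + 0.0370 + 7.6811 + 5.7096 + 0.1755 = 65.915

65.915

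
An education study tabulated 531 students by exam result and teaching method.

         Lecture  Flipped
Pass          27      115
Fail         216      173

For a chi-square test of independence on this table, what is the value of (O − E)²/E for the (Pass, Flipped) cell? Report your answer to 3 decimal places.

Row total (Pass) = 142; column total (Flipped) = 288; N = 531.
Expected count E = 142 × 288 / 531 = 77.0169.
Contribution = (O − E)²/E = (115 − 77.0169)² / 77.0169 = 18.732.

18.732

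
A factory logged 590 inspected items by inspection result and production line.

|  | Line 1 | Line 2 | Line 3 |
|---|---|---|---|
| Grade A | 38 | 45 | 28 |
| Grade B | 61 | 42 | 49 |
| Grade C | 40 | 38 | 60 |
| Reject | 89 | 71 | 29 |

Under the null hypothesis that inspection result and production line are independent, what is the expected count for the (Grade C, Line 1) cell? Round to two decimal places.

Row total (Grade C) = 138; column total (Line 1) = 228; grand total N = 590.
Expected count = (row total × column total) / N = 138 × 228 / 590 = 53.33.

53.33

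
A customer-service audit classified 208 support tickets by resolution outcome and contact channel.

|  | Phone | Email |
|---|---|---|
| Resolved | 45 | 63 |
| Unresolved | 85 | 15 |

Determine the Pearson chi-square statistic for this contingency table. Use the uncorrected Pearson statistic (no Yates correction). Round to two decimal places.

Row totals: 108, 100. Column totals: 130, 78. Grand total N = 208.
Expected counts (row total × column total / N):
  Resolved, Phone: 108×130/208 = 67.500
  Resolved, Email: 108×78/208 = 40.500
  Unresolved, Phone: 100×130/208 = 62.500
  Unresolved, Email: 100×78/208 = 37.500
Contributions (O − E)²/E:
  (45 − 67.500)²/67.500 = 7.5000
  (63 − 40.500)²/40.500 = 12.5000
  (85 − 62.500)²/62.500 = 8.1000
  (15 − 37.500)²/37.500 = 13.5000
χ² = 7.5000 + 12.5000 + 8.1000 + 13.5000 = 41.60

41.60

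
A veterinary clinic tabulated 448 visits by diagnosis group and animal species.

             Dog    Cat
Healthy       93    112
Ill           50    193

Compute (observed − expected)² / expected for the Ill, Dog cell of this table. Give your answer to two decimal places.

9.80

Row total (Ill) = 243; column total (Dog) = 143; N = 448.
Expected count E = 243 × 143 / 448 = 77.5647.
Contribution = (O − E)²/E = (50 − 77.5647)² / 77.5647 = 9.80.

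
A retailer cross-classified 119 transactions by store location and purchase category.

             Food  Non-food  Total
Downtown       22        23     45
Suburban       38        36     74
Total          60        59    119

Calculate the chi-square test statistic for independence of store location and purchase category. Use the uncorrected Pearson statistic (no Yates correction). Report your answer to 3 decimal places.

Grand total N = 119.
Expected counts (row total × column total / N):
  Downtown, Food: 45×60/119 = 22.6891
  Downtown, Non-food: 45×59/119 = 22.3109
  Suburban, Food: 74×60/119 = 37.3109
  Suburban, Non-food: 74×59/119 = 36.6891
Contributions (O − E)²/E:
  (22 − 22.6891)²/22.6891 = 0.0209
  (23 − 22.3109)²/22.3109 = 0.0213
  (38 − 37.3109)²/37.3109 = 0.0127
  (36 − 36.6891)²/36.6891 = 0.0129
χ² = 0.0209 + 0.0213 + 0.0127 + 0.0129 = 0.068

0.068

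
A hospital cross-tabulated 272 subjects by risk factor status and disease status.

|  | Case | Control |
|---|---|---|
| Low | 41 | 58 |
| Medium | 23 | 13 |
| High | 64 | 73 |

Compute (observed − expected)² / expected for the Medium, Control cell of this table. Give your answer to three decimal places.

Row total (Medium) = 36; column total (Control) = 144; N = 272.
Expected count E = 36 × 144 / 272 = 19.0588.
Contribution = (O − E)²/E = (13 − 19.0588)² / 19.0588 = 1.926.

1.926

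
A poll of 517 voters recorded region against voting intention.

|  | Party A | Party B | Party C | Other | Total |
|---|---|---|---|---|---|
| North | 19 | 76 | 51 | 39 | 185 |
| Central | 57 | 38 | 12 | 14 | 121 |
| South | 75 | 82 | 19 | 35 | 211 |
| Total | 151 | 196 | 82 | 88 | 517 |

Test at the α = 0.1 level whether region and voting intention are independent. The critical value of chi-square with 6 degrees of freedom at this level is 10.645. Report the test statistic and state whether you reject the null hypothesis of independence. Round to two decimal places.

69.64; reject H₀

Grand total N = 517.
Expected counts (row total × column total / N):
  North, Party A: 185×151/517 = 54.0329
  North, Party B: 185×196/517 = 70.1354
  North, Party C: 185×82/517 = 29.3424
  North, Other: 185×88/517 = 31.4894
  Central, Party A: 121×151/517 = 35.3404
  Central, Party B: 121×196/517 = 45.8723
  Central, Party C: 121×82/517 = 19.1915
  Central, Other: 121×88/517 = 20.5957
  South, Party A: 211×151/517 = 61.6267
  South, Party B: 211×196/517 = 79.9923
  South, Party C: 211×82/517 = 33.4662
  South, Other: 211×88/517 = 35.9149
Contributions (O − E)²/E:
  (19 − 54.0329)²/54.0329 = 22.7140
  (76 − 70.1354)²/70.1354 = 0.4904
  (51 − 29.3424)²/29.3424 = 15.9855
  (39 − 31.4894)²/31.4894 = 1.7914
  (57 − 35.3404)²/35.3404 = 13.2748
  (38 − 45.8723)²/45.8723 = 1.3510
  (12 − 19.1915)²/19.1915 = 2.6948
  (14 − 20.5957)²/20.5957 = 2.1122
  (75 − 61.6267)²/61.6267 = 2.9021
  (82 − 79.9923)²/79.9923 = 0.0504
  (19 − 33.4662)²/33.4662 = 6.2532
  (35 − 35.9149)²/35.9149 = 0.0233
χ² = 22.7140 + 0.4904 + 15.9855 + 1.7914 + 13.2748 + 1.3510 + 2.6948 + 2.1122 + 2.9021 + 0.0504 + 6.2532 + 0.0233 = 69.64
df = (3−1)(4−1) = 6. Since 69.64 > 10.645, reject the null hypothesis of independence at α = 0.1.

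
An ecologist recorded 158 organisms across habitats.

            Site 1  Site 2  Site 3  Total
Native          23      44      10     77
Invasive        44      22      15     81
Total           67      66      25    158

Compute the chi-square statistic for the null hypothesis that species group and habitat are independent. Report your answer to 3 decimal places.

Grand total N = 158.
Expected counts (row total × column total / N):
  Native, Site 1: 77×67/158 = 32.6519
  Native, Site 2: 77×66/158 = 32.1646
  Native, Site 3: 77×25/158 = 12.1835
  Invasive, Site 1: 81×67/158 = 34.3481
  Invasive, Site 2: 81×66/158 = 33.8354
  Invasive, Site 3: 81×25/158 = 12.8165
Contributions (O − E)²/E:
  (23 − 32.6519)²/32.6519 = 2.8531
  (44 − 32.1646)²/32.1646 = 4.3550
  (10 − 12.1835)²/12.1835 = 0.3913
  (44 − 34.3481)²/34.3481 = 2.7122
  (22 − 33.8354)²/33.8354 = 4.1399
  (15 − 12.8165)²/12.8165 = 0.3720
χ² = 2.8531 + 4.3550 + 0.3913 + 2.7122 + 4.1399 + 0.3720 = 14.824

14.824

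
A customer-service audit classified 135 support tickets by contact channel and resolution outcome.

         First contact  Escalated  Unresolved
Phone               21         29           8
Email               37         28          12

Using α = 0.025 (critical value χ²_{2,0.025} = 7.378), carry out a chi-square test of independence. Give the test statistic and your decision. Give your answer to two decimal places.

Row totals: 58, 77. Column totals: 58, 57, 20. Grand total N = 135.
Expected counts (row total × column total / N):
  Phone, First contact: 58×58/135 = 24.919
  Phone, Escalated: 58×57/135 = 24.489
  Phone, Unresolved: 58×20/135 = 8.593
  Email, First contact: 77×58/135 = 33.081
  Email, Escalated: 77×57/135 = 32.511
  Email, Unresolved: 77×20/135 = 11.407
Contributions (O − E)²/E:
  (21 − 24.919)²/24.919 = 0.6163
  (29 − 24.489)²/24.489 = 0.8309
  (8 − 8.593)²/8.593 = 0.0409
  (37 − 33.081)²/33.081 = 0.4643
  (28 − 32.511)²/32.511 = 0.6259
  (12 − 11.407)²/11.407 = 0.0308
χ² = 0.6163 + 0.8309 + 0.0409 + 0.4643 + 0.6259 + 0.0308 = 2.61
df = (2−1)(3−1) = 2. Since 2.61 < 7.378, fail to reject the null hypothesis of independence at α = 0.025.

2.61; fail to reject H₀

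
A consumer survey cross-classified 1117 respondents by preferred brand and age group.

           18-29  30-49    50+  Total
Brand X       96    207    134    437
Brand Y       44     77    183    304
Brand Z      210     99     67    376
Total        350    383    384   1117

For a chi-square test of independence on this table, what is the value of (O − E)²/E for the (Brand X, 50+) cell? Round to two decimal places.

1.75

Row total (Brand X) = 437; column total (50+) = 384; N = 1117.
Expected count E = 437 × 384 / 1117 = 150.231.
Contribution = (O − E)²/E = (134 − 150.231)² / 150.231 = 1.75.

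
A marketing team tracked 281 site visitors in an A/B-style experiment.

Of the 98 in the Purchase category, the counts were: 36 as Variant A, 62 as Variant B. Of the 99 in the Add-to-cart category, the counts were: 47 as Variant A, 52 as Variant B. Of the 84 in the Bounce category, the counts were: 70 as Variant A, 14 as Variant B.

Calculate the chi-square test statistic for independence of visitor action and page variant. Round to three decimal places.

Row totals: 98, 99, 84. Column totals: 153, 128. Grand total N = 281.
Expected counts (row total × column total / N):
  Purchase, Variant A: 98×153/281 = 53.3594
  Purchase, Variant B: 98×128/281 = 44.6406
  Add-to-cart, Variant A: 99×153/281 = 53.9039
  Add-to-cart, Variant B: 99×128/281 = 45.0961
  Bounce, Variant A: 84×153/281 = 45.7367
  Bounce, Variant B: 84×128/281 = 38.2633
Contributions (O − E)²/E:
  (36 − 53.3594)²/53.3594 = 5.6475
  (62 − 44.6406)²/44.6406 = 6.7506
  (47 − 53.9039)²/53.9039 = 0.8842
  (52 − 45.0961)²/45.0961 = 1.0569
  (70 − 45.7367)²/45.7367 = 12.8717
  (14 − 38.2633)²/38.2633 = 15.3857
χ² = 5.6475 + 6.7506 + 0.8842 + 1.0569 + 12.8717 + 15.3857 = 42.597

42.597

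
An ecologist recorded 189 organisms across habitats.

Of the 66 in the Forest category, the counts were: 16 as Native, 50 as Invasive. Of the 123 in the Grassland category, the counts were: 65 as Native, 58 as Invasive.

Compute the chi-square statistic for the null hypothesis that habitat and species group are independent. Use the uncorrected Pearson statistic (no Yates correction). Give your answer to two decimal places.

Row totals: 66, 123. Column totals: 81, 108. Grand total N = 189.
Expected counts (row total × column total / N):
  Forest, Native: 66×81/189 = 28.286
  Forest, Invasive: 66×108/189 = 37.714
  Grassland, Native: 123×81/189 = 52.714
  Grassland, Invasive: 123×108/189 = 70.286
Contributions (O − E)²/E:
  (16 − 28.286)²/28.286 = 5.3364
  (50 − 37.714)²/37.714 = 4.0024
  (65 − 52.714)²/52.714 = 2.8635
  (58 − 70.286)²/70.286 = 2.1476
χ² = 5.3364 + 4.0024 + 2.8635 + 2.1476 = 14.35

14.35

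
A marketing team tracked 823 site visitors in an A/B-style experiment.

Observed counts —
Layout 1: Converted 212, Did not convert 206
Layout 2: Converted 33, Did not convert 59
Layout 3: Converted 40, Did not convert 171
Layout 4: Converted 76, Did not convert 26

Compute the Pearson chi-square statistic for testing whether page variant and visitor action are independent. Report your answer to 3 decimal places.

Row totals: 418, 92, 211, 102. Column totals: 361, 462. Grand total N = 823.
Expected counts (row total × column total / N):
  Layout 1, Converted: 418×361/823 = 183.3512
  Layout 1, Did not convert: 418×462/823 = 234.6488
  Layout 2, Converted: 92×361/823 = 40.3548
  Layout 2, Did not convert: 92×462/823 = 51.6452
  Layout 3, Converted: 211×361/823 = 92.5529
  Layout 3, Did not convert: 211×462/823 = 118.4471
  Layout 4, Converted: 102×361/823 = 44.7412
  Layout 4, Did not convert: 102×462/823 = 57.2588
Contributions (O − E)²/E:
  (212 − 183.3512)²/183.3512 = 4.4764
  (206 − 234.6488)²/234.6488 = 3.4978
  (33 − 40.3548)²/40.3548 = 1.3404
  (59 − 51.6452)²/51.6452 = 1.0474
  (40 − 92.5529)²/92.5529 = 29.8403
  (171 − 118.4471)²/118.4471 = 23.3168
  (76 − 44.7412)²/44.7412 = 21.8392
  (26 − 57.2588)²/57.2588 = 17.0648
χ² = 4.4764 + 3.4978 + 1.3404 + 1.0474 + 29.8403 + 23.3168 + 21.8392 + 17.0648 = 102.423

102.423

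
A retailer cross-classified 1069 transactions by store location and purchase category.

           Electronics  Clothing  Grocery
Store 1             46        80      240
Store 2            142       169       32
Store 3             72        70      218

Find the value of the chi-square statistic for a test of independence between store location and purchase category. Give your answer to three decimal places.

276.785

Row totals: 366, 343, 360. Column totals: 260, 319, 490. Grand total N = 1069.
Expected counts (row total × column total / N):
  Store 1, Electronics: 366×260/1069 = 89.01777
  Store 1, Clothing: 366×319/1069 = 109.21796
  Store 1, Grocery: 366×490/1069 = 167.76427
  Store 2, Electronics: 343×260/1069 = 83.42376
  Store 2, Clothing: 343×319/1069 = 102.35454
  Store 2, Grocery: 343×490/1069 = 157.22170
  Store 3, Electronics: 360×260/1069 = 87.55847
  Store 3, Clothing: 360×319/1069 = 107.42750
  Store 3, Grocery: 360×490/1069 = 165.01403
Contributions (O − E)²/E:
  (46 − 89.01777)²/89.01777 = 20.7883
  (80 − 109.21796)²/109.21796 = 7.8164
  (240 − 167.76427)²/167.76427 = 31.1032
  (142 − 83.42376)²/83.42376 = 41.1295
  (169 − 102.35454)²/102.35454 = 43.3944
  (32 − 157.22170)²/157.22170 = 99.7348
  (72 − 87.55847)²/87.55847 = 2.7646
  (70 − 107.42750)²/107.42750 = 13.0397
  (218 − 165.01403)²/165.01403 = 17.0138
χ² = 20.7883 + 7.8164 + 31.1032 + 41.1295 + 43.3944 + 99.7348 + 2.7646 + 13.0397 + 17.0138 = 276.785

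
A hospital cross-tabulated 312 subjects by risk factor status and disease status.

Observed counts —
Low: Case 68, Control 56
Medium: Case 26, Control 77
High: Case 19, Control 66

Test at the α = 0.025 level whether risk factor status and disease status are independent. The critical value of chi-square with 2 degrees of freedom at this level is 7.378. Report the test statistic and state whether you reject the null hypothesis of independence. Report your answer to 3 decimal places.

Row totals: 124, 103, 85. Column totals: 113, 199. Grand total N = 312.
Expected counts (row total × column total / N):
  Low, Case: 124×113/312 = 44.9103
  Low, Control: 124×199/312 = 79.0897
  Medium, Case: 103×113/312 = 37.3045
  Medium, Control: 103×199/312 = 65.6955
  High, Case: 85×113/312 = 30.7853
  High, Control: 85×199/312 = 54.2147
Contributions (O − E)²/E:
  (68 − 44.9103)²/44.9103 = 11.8711
  (56 − 79.0897)²/79.0897 = 6.7409
  (26 − 37.3045)²/37.3045 = 3.4256
  (77 − 65.6955)²/65.6955 = 1.9452
  (19 − 30.7853)²/30.7853 = 4.5117
  (66 − 54.2147)²/54.2147 = 2.5619
χ² = 11.8711 + 6.7409 + 3.4256 + 1.9452 + 4.5117 + 2.5619 = 31.056
df = (3−1)(2−1) = 2. Since 31.056 > 7.378, reject the null hypothesis of independence at α = 0.025.

31.056; reject H₀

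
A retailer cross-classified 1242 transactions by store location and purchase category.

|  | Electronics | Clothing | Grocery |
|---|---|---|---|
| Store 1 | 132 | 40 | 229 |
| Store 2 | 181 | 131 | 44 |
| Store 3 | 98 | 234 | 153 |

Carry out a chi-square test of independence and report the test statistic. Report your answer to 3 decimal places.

271.374

Row totals: 401, 356, 485. Column totals: 411, 405, 426. Grand total N = 1242.
Expected counts (row total × column total / N):
  Store 1, Electronics: 401×411/1242 = 132.6981
  Store 1, Clothing: 401×405/1242 = 130.7609
  Store 1, Grocery: 401×426/1242 = 137.5411
  Store 2, Electronics: 356×411/1242 = 117.8068
  Store 2, Clothing: 356×405/1242 = 116.0870
  Store 2, Grocery: 356×426/1242 = 122.1063
  Store 3, Electronics: 485×411/1242 = 160.4952
  Store 3, Clothing: 485×405/1242 = 158.1522
  Store 3, Grocery: 485×426/1242 = 166.3527
Contributions (O − E)²/E:
  (132 − 132.6981)²/132.6981 = 0.0037
  (40 − 130.7609)²/130.7609 = 62.9970
  (229 − 137.5411)²/137.5411 = 60.8162
  (181 − 117.8068)²/117.8068 = 33.8977
  (131 − 116.0870)²/116.0870 = 1.9158
  (44 − 122.1063)²/122.1063 = 49.9613
  (98 − 160.4952)²/160.4952 = 24.3350
  (234 − 158.1522)²/158.1522 = 36.3756
  (153 − 166.3527)²/166.3527 = 1.0718
χ² = 0.0037 + 62.9970 + 60.8162 + 33.8977 + 1.9158 + 49.9613 + 24.3350 + 36.3756 + 1.0718 = 271.374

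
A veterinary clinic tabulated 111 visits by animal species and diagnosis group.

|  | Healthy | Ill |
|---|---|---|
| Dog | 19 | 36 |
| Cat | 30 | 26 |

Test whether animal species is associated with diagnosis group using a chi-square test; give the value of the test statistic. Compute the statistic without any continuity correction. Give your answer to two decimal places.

Row totals: 55, 56. Column totals: 49, 62. Grand total N = 111.
Expected counts (row total × column total / N):
  Dog, Healthy: 55×49/111 = 24.279
  Dog, Ill: 55×62/111 = 30.721
  Cat, Healthy: 56×49/111 = 24.721
  Cat, Ill: 56×62/111 = 31.279
Contributions (O − E)²/E:
  (19 − 24.279)²/24.279 = 1.1478
  (36 − 30.721)²/30.721 = 0.9071
  (30 − 24.721)²/24.721 = 1.1273
  (26 − 31.279)²/31.279 = 0.8909
χ² = 1.1478 + 0.9071 + 1.1273 + 0.8909 = 4.07

4.07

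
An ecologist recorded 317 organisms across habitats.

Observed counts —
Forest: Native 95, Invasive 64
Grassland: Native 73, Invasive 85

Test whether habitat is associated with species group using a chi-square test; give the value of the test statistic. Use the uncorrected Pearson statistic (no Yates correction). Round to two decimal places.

Row totals: 159, 158. Column totals: 168, 149. Grand total N = 317.
Expected counts (row total × column total / N):
  Forest, Native: 159×168/317 = 84.265
  Forest, Invasive: 159×149/317 = 74.735
  Grassland, Native: 158×168/317 = 83.735
  Grassland, Invasive: 158×149/317 = 74.265
Contributions (O − E)²/E:
  (95 − 84.265)²/84.265 = 1.3676
  (64 − 74.735)²/74.735 = 1.5420
  (73 − 83.735)²/83.735 = 1.3762
  (85 − 74.265)²/74.265 = 1.5517
χ² = 1.3676 + 1.5420 + 1.3762 + 1.5517 = 5.84

5.84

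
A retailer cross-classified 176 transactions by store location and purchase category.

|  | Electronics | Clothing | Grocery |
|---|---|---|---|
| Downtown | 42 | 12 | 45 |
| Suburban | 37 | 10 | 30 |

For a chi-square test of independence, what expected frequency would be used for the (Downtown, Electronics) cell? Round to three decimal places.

44.438

Row total (Downtown) = 99; column total (Electronics) = 79; grand total N = 176.
Expected count = (row total × column total) / N = 99 × 79 / 176 = 44.438.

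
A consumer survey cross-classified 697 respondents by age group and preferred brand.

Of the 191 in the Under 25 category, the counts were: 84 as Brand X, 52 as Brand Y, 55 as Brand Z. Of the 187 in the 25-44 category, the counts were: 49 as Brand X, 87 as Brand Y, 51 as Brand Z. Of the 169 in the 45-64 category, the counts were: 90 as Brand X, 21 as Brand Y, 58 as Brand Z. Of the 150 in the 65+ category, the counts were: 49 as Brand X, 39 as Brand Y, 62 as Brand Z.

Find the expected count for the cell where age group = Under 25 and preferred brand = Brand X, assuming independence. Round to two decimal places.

Row total (Under 25) = 191; column total (Brand X) = 272; grand total N = 697.
Expected count = (row total × column total) / N = 191 × 272 / 697 = 74.54.

74.54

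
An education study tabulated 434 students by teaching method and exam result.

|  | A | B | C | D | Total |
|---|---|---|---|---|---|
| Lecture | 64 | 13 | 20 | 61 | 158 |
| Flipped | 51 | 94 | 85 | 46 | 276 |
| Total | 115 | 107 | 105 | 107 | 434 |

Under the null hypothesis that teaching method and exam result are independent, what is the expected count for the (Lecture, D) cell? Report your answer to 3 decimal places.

38.954

Row total (Lecture) = 158; column total (D) = 107; grand total N = 434.
Expected count = (row total × column total) / N = 158 × 107 / 434 = 38.954.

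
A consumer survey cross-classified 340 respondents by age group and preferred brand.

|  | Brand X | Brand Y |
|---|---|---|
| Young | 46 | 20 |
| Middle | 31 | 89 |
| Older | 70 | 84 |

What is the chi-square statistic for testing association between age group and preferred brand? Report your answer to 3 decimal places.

Row totals: 66, 120, 154. Column totals: 147, 193. Grand total N = 340.
Expected counts (row total × column total / N):
  Young, Brand X: 66×147/340 = 28.5353
  Young, Brand Y: 66×193/340 = 37.4647
  Middle, Brand X: 120×147/340 = 51.8824
  Middle, Brand Y: 120×193/340 = 68.1176
  Older, Brand X: 154×147/340 = 66.5824
  Older, Brand Y: 154×193/340 = 87.4176
Contributions (O − E)²/E:
  (46 − 28.5353)²/28.5353 = 10.6891
  (20 − 37.4647)²/37.4647 = 8.1414
  (31 − 51.8824)²/51.8824 = 8.4051
  (89 − 68.1176)²/68.1176 = 6.4018
  (70 − 66.5824)²/66.5824 = 0.1754
  (84 − 87.4176)²/87.4176 = 0.1336
χ² = 10.6891 + 8.1414 + 8.4051 + 6.4018 + 0.1754 + 0.1336 = 33.946

33.946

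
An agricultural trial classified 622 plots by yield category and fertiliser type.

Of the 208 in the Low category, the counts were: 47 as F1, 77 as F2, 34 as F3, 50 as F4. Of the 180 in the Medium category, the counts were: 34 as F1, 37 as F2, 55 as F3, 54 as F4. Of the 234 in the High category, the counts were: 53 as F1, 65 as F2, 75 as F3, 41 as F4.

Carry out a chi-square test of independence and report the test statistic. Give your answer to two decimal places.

Row totals: 208, 180, 234. Column totals: 134, 179, 164, 145. Grand total N = 622.
Expected counts (row total × column total / N):
  Low, F1: 208×134/622 = 44.810
  Low, F2: 208×179/622 = 59.859
  Low, F3: 208×164/622 = 54.842
  Low, F4: 208×145/622 = 48.489
  Medium, F1: 180×134/622 = 38.778
  Medium, F2: 180×179/622 = 51.801
  Medium, F3: 180×164/622 = 47.460
  Medium, F4: 180×145/622 = 41.961
  High, F1: 234×134/622 = 50.412
  High, F2: 234×179/622 = 67.341
  High, F3: 234×164/622 = 61.698
  High, F4: 234×145/622 = 54.550
Contributions (O − E)²/E:
  (47 − 44.810)²/44.810 = 0.1070
  (77 − 59.859)²/59.859 = 4.9084
  (34 − 54.842)²/54.842 = 7.9207
  (50 − 48.489)²/48.489 = 0.0471
  (34 − 38.778)²/38.778 = 0.5887
  (37 − 51.801)²/51.801 = 4.2291
  (55 − 47.460)²/47.460 = 1.1979
  (54 − 41.961)²/41.961 = 3.4541
  (53 − 50.412)²/50.412 = 0.1329
  (65 − 67.341)²/67.341 = 0.0814
  (75 − 61.698)²/61.698 = 2.8679
  (41 − 54.550)²/54.550 = 3.3658
χ² = 0.1070 + 4.9084 + 7.9207 + 0.0471 + 0.5887 + 4.2291 + 1.1979 + 3.4541 + 0.1329 + 0.0814 + 2.8679 + 3.3658 = 28.90

28.90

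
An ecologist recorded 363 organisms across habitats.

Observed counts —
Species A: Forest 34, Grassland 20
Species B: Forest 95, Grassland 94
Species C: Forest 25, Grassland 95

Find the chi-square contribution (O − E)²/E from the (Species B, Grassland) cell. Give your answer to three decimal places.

Row total (Species B) = 189; column total (Grassland) = 209; N = 363.
Expected count E = 189 × 209 / 363 = 108.8182.
Contribution = (O − E)²/E = (94 − 108.8182)² / 108.8182 = 2.018.

2.018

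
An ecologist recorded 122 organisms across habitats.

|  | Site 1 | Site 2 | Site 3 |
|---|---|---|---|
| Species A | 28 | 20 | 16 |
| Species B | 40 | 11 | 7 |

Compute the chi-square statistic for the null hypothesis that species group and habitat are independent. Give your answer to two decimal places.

7.98

Row totals: 64, 58. Column totals: 68, 31, 23. Grand total N = 122.
Expected counts (row total × column total / N):
  Species A, Site 1: 64×68/122 = 35.672
  Species A, Site 2: 64×31/122 = 16.262
  Species A, Site 3: 64×23/122 = 12.066
  Species B, Site 1: 58×68/122 = 32.328
  Species B, Site 2: 58×31/122 = 14.738
  Species B, Site 3: 58×23/122 = 10.934
Contributions (O − E)²/E:
  (28 − 35.672)²/35.672 = 1.6500
  (20 − 16.262)²/16.262 = 0.8592
  (16 − 12.066)²/12.066 = 1.2826
  (40 − 32.328)²/32.328 = 1.8207
  (11 − 14.738)²/14.738 = 0.9481
  (7 − 10.934)²/10.934 = 1.4154
χ² = 1.6500 + 0.8592 + 1.2826 + 1.8207 + 0.9481 + 1.4154 = 7.98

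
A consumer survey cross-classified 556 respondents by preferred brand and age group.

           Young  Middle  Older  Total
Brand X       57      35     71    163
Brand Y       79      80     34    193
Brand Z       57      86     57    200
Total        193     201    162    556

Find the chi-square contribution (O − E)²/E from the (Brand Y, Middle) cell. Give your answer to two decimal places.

1.50

Row total (Brand Y) = 193; column total (Middle) = 201; N = 556.
Expected count E = 193 × 201 / 556 = 69.7716.
Contribution = (O − E)²/E = (80 − 69.7716)² / 69.7716 = 1.50.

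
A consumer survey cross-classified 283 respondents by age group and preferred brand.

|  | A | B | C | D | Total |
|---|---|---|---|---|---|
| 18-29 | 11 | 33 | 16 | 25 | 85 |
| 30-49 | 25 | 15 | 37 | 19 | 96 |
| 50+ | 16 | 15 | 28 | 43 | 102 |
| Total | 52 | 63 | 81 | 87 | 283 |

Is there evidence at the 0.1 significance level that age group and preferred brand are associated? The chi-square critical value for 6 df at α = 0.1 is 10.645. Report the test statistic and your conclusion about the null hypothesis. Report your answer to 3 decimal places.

Grand total N = 283.
Expected counts (row total × column total / N):
  18-29, A: 85×52/283 = 15.61837
  18-29, B: 85×63/283 = 18.92226
  18-29, C: 85×81/283 = 24.32862
  18-29, D: 85×87/283 = 26.13074
  30-49, A: 96×52/283 = 17.63958
  30-49, B: 96×63/283 = 21.37102
  30-49, C: 96×81/283 = 27.47703
  30-49, D: 96×87/283 = 29.51237
  50+, A: 102×52/283 = 18.74205
  50+, B: 102×63/283 = 22.70671
  50+, C: 102×81/283 = 29.19435
  50+, D: 102×87/283 = 31.35689
Contributions (O − E)²/E:
  (11 − 15.61837)²/15.61837 = 1.3657
  (33 − 18.92226)²/18.92226 = 10.4735
  (16 − 24.32862)²/24.32862 = 2.8512
  (25 − 26.13074)²/26.13074 = 0.0489
  (25 − 17.63958)²/17.63958 = 3.0713
  (15 − 21.37102)²/21.37102 = 1.8993
  (37 − 27.47703)²/27.47703 = 3.3005
  (19 − 29.51237)²/29.51237 = 3.7445
  (16 − 18.74205)²/18.74205 = 0.4012
  (15 − 22.70671)²/22.70671 = 2.6157
  (28 − 29.19435)²/29.19435 = 0.0489
  (43 − 31.35689)²/31.35689 = 4.3232
χ² = 1.3657 + 10.4735 + 2.8512 + 0.0489 + 3.0713 + 1.8993 + 3.3005 + 3.7445 + 0.4012 + 2.6157 + 0.0489 + 4.3232 = 34.144
df = (3−1)(4−1) = 6. Since 34.144 > 10.645, reject the null hypothesis of independence at α = 0.1.

34.144; reject H₀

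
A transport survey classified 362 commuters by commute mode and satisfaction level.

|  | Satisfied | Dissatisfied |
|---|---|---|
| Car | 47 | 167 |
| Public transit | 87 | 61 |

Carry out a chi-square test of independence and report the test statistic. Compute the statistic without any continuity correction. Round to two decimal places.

50.88

Row totals: 214, 148. Column totals: 134, 228. Grand total N = 362.
Expected counts (row total × column total / N):
  Car, Satisfied: 214×134/362 = 79.215
  Car, Dissatisfied: 214×228/362 = 134.785
  Public transit, Satisfied: 148×134/362 = 54.785
  Public transit, Dissatisfied: 148×228/362 = 93.215
Contributions (O − E)²/E:
  (47 − 79.215)²/79.215 = 13.1011
  (167 − 134.785)²/134.785 = 7.6997
  (87 − 54.785)²/54.785 = 18.9433
  (61 − 93.215)²/93.215 = 11.1335
χ² = 13.1011 + 7.6997 + 18.9433 + 11.1335 = 50.88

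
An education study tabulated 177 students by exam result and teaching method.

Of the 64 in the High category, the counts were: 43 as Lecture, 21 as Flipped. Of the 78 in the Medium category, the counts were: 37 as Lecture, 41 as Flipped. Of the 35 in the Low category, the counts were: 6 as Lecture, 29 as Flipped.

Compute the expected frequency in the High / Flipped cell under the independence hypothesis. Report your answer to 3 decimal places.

Row total (High) = 64; column total (Flipped) = 91; grand total N = 177.
Expected count = (row total × column total) / N = 64 × 91 / 177 = 32.904.

32.904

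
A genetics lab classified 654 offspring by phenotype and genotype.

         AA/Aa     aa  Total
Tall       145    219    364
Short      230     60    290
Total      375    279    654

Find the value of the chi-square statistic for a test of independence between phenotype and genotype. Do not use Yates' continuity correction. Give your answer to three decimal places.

102.823

Grand total N = 654.
Expected counts (row total × column total / N):
  Tall, AA/Aa: 364×375/654 = 208.7156
  Tall, aa: 364×279/654 = 155.2844
  Short, AA/Aa: 290×375/654 = 166.2844
  Short, aa: 290×279/654 = 123.7156
Contributions (O − E)²/E:
  (145 − 208.7156)²/208.7156 = 19.4508
  (219 − 155.2844)²/155.2844 = 26.1435
  (230 − 166.2844)²/166.2844 = 24.4141
  (60 − 123.7156)²/123.7156 = 32.8146
χ² = 19.4508 + 26.1435 + 24.4141 + 32.8146 = 102.823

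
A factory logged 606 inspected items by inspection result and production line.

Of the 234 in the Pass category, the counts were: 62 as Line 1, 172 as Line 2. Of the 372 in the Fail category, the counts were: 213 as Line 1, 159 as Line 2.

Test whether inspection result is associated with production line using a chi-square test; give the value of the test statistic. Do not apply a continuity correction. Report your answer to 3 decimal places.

Row totals: 234, 372. Column totals: 275, 331. Grand total N = 606.
Expected counts (row total × column total / N):
  Pass, Line 1: 234×275/606 = 106.1881
  Pass, Line 2: 234×331/606 = 127.8119
  Fail, Line 1: 372×275/606 = 168.8119
  Fail, Line 2: 372×331/606 = 203.1881
Contributions (O − E)²/E:
  (62 − 106.1881)²/106.1881 = 18.3880
  (172 − 127.8119)²/127.8119 = 15.2770
  (213 − 168.8119)²/168.8119 = 11.5667
  (159 − 203.1881)²/203.1881 = 9.6098
χ² = 18.3880 + 15.2770 + 11.5667 + 9.6098 = 54.842

54.842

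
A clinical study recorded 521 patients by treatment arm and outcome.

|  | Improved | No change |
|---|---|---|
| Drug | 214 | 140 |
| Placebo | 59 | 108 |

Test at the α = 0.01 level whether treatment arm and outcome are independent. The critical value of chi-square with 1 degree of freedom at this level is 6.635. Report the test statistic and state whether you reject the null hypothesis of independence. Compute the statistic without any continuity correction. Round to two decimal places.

Row totals: 354, 167. Column totals: 273, 248. Grand total N = 521.
Expected counts (row total × column total / N):
  Drug, Improved: 354×273/521 = 185.493
  Drug, No change: 354×248/521 = 168.507
  Placebo, Improved: 167×273/521 = 87.507
  Placebo, No change: 167×248/521 = 79.493
Contributions (O − E)²/E:
  (214 − 185.493)²/185.493 = 4.3810
  (140 − 168.507)²/168.507 = 4.8226
  (59 − 87.507)²/87.507 = 9.2867
  (108 − 79.493)²/79.493 = 10.2229
χ² = 4.3810 + 4.8226 + 9.2867 + 10.2229 = 28.71
df = (2−1)(2−1) = 1. Since 28.71 > 6.635, reject the null hypothesis of independence at α = 0.01.

28.71; reject H₀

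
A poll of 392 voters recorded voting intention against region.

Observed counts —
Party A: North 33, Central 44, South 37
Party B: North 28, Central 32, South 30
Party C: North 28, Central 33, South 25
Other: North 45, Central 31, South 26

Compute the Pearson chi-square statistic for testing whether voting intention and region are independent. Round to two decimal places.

6.69

Row totals: 114, 90, 86, 102. Column totals: 134, 140, 118. Grand total N = 392.
Expected counts (row total × column total / N):
  Party A, North: 114×134/392 = 38.969
  Party A, Central: 114×140/392 = 40.714
  Party A, South: 114×118/392 = 34.316
  Party B, North: 90×134/392 = 30.765
  Party B, Central: 90×140/392 = 32.143
  Party B, South: 90×118/392 = 27.092
  Party C, North: 86×134/392 = 29.398
  Party C, Central: 86×140/392 = 30.714
  Party C, South: 86×118/392 = 25.888
  Other, North: 102×134/392 = 34.867
  Other, Central: 102×140/392 = 36.429
  Other, South: 102×118/392 = 30.704
Contributions (O − E)²/E:
  (33 − 38.969)²/38.969 = 0.9143
  (44 − 40.714)²/40.714 = 0.2652
  (37 − 34.316)²/34.316 = 0.2099
  (28 − 30.765)²/30.765 = 0.2485
  (32 − 32.143)²/32.143 = 0.0006
  (30 − 27.092)²/27.092 = 0.3121
  (28 − 29.398)²/29.398 = 0.0665
  (33 − 30.714)²/30.714 = 0.1701
  (25 − 25.888)²/25.888 = 0.0305
  (45 − 34.867)²/34.867 = 2.9448
  (31 − 36.429)²/36.429 = 0.8091
  (26 − 30.704)²/30.704 = 0.7207
χ² = 0.9143 + 0.2652 + 0.2099 + 0.2485 + 0.0006 + 0.3121 + 0.0665 + 0.1701 + 0.0305 + 2.9448 + 0.8091 + 0.7207 = 6.69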